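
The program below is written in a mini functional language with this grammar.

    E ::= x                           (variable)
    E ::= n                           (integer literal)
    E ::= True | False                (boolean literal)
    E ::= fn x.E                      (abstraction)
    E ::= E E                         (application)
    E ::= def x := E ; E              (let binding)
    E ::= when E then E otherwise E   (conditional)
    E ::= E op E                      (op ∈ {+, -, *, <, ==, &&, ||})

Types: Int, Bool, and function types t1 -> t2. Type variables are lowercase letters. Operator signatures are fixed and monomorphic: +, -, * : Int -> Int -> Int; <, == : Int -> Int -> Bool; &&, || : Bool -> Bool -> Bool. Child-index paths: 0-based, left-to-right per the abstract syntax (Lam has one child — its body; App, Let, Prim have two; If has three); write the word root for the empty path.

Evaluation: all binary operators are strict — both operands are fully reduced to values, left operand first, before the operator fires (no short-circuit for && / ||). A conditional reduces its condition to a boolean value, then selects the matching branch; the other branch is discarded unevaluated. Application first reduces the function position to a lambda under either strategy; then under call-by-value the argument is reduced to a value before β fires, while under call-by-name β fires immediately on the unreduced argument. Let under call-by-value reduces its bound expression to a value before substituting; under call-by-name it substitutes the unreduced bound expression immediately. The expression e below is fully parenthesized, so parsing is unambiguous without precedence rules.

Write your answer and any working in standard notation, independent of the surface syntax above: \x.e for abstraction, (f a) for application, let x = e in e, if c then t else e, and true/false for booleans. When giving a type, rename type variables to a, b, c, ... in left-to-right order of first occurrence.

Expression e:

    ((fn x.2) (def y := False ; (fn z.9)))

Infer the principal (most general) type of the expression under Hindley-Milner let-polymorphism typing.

Derivation:
\x._ : a -> Int
let y : Bool
\z._ : b -> Int
  unify a -> Int ~ (b -> Int) -> c
  unify a ~ b -> Int
  unify Int ~ c
_ _ : Int

Answer: Int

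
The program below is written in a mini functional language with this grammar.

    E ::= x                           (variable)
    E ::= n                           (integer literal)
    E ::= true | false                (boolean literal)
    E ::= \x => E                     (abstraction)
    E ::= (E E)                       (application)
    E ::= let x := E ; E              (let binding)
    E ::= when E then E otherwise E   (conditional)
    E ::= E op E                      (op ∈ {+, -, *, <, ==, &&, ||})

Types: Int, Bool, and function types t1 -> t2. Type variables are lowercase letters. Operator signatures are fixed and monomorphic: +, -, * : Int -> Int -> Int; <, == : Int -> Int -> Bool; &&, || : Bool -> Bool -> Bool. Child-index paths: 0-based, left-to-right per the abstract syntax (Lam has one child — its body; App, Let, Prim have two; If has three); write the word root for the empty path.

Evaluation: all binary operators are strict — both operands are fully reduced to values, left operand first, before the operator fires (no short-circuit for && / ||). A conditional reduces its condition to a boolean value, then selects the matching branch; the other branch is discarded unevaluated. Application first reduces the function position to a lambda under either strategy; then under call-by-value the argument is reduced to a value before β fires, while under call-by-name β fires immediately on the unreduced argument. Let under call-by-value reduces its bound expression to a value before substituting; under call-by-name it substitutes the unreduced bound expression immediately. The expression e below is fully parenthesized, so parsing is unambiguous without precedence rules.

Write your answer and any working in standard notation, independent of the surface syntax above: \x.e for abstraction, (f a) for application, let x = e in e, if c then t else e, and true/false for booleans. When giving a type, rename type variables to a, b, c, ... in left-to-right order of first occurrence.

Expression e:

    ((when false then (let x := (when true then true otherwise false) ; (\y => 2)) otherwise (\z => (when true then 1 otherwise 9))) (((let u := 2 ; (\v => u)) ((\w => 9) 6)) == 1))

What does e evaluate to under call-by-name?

Answer: 1

Working:
step 0: ((if false then (let x = (if true then true else false) in (\y.2)) else (\z.(if true then 1 else 9))) (((let u = 2 in (\v.u)) ((\w.9) 6)) == 1))
step 1: [if@0] ((\z.(if true then 1 else 9)) (((let u = 2 in (\v.u)) ((\w.9) 6)) == 1))
step 2: [beta@root] (if true then 1 else 9)
step 3: [if@root] 1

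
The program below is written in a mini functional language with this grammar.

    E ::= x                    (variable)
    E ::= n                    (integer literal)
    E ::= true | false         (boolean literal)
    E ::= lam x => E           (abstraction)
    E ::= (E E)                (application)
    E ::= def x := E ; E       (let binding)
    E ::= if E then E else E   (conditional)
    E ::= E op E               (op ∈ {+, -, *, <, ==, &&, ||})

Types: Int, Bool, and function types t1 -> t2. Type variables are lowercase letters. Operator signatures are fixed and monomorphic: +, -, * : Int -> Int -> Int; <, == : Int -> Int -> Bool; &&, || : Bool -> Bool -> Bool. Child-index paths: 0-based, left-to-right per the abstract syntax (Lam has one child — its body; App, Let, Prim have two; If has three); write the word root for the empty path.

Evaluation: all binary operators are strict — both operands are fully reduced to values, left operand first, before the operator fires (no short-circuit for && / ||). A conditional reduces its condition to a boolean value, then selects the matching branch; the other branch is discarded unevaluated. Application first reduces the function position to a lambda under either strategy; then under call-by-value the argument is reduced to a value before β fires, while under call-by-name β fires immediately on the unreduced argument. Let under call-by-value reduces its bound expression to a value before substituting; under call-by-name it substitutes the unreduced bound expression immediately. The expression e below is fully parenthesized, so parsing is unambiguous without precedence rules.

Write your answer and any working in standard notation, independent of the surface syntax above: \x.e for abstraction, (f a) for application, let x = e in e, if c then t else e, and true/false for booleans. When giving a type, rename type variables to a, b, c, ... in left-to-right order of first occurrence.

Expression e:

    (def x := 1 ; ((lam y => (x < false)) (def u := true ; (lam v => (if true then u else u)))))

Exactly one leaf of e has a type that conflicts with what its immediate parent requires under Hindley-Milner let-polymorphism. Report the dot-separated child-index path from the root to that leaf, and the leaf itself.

Derivation:
let x : Int
x : Int
  unify Int ~ Int
  unify Bool ~ Int
  FAIL: mismatch Bool ~ Int

Answer: 1.0.0.1 : false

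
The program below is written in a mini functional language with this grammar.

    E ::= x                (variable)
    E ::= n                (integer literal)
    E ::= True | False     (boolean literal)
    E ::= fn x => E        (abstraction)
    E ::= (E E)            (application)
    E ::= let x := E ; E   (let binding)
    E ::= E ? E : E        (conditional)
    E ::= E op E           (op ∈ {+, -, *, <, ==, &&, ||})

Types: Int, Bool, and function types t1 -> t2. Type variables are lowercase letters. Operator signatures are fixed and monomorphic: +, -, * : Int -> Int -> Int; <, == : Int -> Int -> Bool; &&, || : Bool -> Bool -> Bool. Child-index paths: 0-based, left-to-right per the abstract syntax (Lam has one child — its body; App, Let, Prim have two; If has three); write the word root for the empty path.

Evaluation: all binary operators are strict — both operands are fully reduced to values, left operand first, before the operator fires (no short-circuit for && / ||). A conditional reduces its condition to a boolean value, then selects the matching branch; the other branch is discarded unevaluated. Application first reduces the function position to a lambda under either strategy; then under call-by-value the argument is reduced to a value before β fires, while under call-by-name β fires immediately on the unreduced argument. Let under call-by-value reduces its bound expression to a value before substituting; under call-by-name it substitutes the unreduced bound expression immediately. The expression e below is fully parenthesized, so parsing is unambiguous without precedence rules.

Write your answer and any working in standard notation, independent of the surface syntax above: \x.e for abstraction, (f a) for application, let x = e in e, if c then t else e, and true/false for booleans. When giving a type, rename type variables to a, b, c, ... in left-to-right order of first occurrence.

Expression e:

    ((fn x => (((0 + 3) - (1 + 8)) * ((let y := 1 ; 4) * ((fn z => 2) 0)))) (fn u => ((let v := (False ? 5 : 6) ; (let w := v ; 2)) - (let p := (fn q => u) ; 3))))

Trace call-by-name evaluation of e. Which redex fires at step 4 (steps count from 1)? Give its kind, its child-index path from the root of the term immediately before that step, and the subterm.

Trace:
step 0: ((\x.(((0 + 3) - (1 + 8)) * ((let y = 1 in 4) * ((\z.2) 0)))) (\u.((let v = (if false then 5 else 6) in (let w = v in 2)) - (let p = (\q.u) in 3))))
step 1: [beta@root] (((0 + 3) - (1 + 8)) * ((let y = 1 in 4) * ((\z.2) 0)))
step 2: [delta@0.0] ((3 - (1 + 8)) * ((let y = 1 in 4) * ((\z.2) 0)))
step 3: [delta@0.1] ((3 - 9) * ((let y = 1 in 4) * ((\z.2) 0)))
step 4: [delta@0] (-6 * ((let y = 1 in 4) * ((\z.2) 0)))

Answer: delta at 0 : (3 - 9)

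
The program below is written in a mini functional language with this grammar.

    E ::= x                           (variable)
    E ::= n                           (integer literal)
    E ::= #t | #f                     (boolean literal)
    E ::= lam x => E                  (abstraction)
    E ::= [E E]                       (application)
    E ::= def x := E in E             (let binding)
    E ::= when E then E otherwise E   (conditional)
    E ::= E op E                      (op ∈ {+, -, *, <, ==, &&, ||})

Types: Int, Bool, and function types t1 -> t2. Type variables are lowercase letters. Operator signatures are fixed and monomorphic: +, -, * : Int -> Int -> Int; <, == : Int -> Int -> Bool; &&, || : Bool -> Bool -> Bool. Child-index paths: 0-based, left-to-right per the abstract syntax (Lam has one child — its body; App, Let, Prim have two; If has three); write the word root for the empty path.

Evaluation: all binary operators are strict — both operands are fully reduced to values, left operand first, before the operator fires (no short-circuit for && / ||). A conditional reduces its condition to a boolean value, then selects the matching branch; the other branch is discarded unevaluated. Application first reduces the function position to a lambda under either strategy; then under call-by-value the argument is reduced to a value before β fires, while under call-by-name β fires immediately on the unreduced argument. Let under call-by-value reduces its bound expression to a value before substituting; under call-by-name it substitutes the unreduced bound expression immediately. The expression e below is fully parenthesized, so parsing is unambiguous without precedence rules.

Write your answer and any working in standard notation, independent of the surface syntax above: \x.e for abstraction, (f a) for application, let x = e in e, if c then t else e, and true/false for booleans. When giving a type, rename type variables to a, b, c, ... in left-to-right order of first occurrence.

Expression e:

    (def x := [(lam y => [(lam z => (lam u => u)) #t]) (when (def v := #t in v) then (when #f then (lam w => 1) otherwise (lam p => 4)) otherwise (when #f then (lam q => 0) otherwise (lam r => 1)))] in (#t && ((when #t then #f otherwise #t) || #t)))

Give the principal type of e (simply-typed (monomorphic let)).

Answer: Bool

Working:
u : c
\u._ : c -> c
\z._ : b -> c -> c
  unify b -> c -> c ~ Bool -> d
  unify b ~ Bool
  unify c -> c ~ d
_ _ : c -> c
\y._ : a -> c -> c
let v : Bool
v : Bool
  unify Bool ~ Bool
  unify Bool ~ Bool
\w._ : e -> Int
\p._ : f -> Int
  unify e -> Int ~ f -> Int
  unify e ~ f
  unify Int ~ Int
  unify Bool ~ Bool
\q._ : g -> Int
\r._ : h -> Int
  unify g -> Int ~ h -> Int
  unify g ~ h
  unify Int ~ Int
  unify f -> Int ~ h -> Int
  unify f ~ h
  unify Int ~ Int
  unify a -> c -> c ~ (h -> Int) -> i
  unify a ~ h -> Int
  unify c -> c ~ i
_ _ : c -> c
let x : c -> c
  unify Bool ~ Bool
  unify Bool ~ Bool
  unify Bool ~ Bool
  unify Bool ~ Bool
  unify Bool ~ Bool
  unify Bool ~ Bool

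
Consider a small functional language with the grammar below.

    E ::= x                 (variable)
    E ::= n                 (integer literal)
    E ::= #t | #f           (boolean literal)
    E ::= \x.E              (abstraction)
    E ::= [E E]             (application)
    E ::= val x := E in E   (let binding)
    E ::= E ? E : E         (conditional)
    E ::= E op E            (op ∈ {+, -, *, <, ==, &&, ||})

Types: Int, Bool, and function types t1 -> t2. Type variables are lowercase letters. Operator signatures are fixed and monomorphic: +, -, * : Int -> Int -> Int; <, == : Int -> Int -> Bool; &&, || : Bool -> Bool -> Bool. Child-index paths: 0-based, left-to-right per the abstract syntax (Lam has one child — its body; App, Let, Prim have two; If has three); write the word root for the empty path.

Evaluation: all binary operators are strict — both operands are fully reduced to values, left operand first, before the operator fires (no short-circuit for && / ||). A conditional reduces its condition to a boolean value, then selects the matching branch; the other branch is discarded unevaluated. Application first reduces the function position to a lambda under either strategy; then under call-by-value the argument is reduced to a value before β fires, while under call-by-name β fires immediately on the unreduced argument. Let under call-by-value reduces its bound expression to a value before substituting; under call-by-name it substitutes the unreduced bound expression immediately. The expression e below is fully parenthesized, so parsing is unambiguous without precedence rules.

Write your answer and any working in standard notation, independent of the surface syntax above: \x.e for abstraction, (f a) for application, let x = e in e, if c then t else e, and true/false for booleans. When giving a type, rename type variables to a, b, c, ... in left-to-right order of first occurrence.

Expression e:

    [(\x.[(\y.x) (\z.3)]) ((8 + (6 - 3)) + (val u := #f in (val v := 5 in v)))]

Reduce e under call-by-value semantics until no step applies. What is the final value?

Answer: 16

Working:
step 0: ((\x.((\y.x) (\z.3))) ((8 + (6 - 3)) + (let u = false in (let v = 5 in v))))
step 1: [delta@1.0.1] ((\x.((\y.x) (\z.3))) ((8 + 3) + (let u = false in (let v = 5 in v))))
step 2: [delta@1.0] ((\x.((\y.x) (\z.3))) (11 + (let u = false in (let v = 5 in v))))
step 3: [let@1.1] ((\x.((\y.x) (\z.3))) (11 + (let v = 5 in v)))
step 4: [let@1.1] ((\x.((\y.x) (\z.3))) (11 + 5))
step 5: [delta@1] ((\x.((\y.x) (\z.3))) 16)
step 6: [beta@root] ((\y.16) (\z.3))
step 7: [beta@root] 16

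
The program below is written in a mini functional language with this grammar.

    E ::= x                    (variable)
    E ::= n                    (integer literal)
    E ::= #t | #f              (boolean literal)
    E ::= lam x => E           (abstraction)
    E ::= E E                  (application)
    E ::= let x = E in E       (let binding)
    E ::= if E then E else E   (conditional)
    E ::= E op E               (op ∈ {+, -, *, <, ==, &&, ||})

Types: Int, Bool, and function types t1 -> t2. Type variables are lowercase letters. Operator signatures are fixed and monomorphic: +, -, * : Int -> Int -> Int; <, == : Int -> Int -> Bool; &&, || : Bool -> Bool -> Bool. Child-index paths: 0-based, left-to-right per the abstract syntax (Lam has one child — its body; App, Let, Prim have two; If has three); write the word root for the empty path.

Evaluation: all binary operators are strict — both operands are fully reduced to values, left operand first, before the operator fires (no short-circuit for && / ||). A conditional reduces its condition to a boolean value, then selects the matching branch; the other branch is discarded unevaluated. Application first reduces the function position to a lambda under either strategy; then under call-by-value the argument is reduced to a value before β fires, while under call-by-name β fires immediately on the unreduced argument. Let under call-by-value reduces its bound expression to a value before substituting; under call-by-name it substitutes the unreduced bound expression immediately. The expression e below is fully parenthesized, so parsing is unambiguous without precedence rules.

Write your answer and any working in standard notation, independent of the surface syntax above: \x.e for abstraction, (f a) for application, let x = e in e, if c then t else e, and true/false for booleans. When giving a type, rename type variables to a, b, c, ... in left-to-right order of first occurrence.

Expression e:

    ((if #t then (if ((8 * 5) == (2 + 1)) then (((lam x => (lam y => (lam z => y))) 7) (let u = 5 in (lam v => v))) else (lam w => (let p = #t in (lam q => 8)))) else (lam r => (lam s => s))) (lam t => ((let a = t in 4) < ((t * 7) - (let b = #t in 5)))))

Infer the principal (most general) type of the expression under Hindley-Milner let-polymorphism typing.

Answer: Int -> Int

Trace:
  unify Bool ~ Bool
  unify Int ~ Int
  unify Int ~ Int
  unify Int ~ Int
  unify Int ~ Int
  unify Int ~ Int
  unify Int ~ Int
  unify Bool ~ Bool
y : b
\z._ : c -> b
\y._ : b -> c -> b
\x._ : a -> b -> c -> b
  unify a -> b -> c -> b ~ Int -> d
  unify a ~ Int
  unify b -> c -> b ~ d
_ _ : b -> c -> b
let u : Int
v : e
\v._ : e -> e
  unify b -> c -> b ~ (e -> e) -> f
  unify b ~ e -> e
  unify c -> e -> e ~ f
_ _ : c -> e -> e
let p : Bool
\q._ : h -> Int
\w._ : g -> h -> Int
  unify c -> e -> e ~ g -> h -> Int
  unify c ~ g
  unify e -> e ~ h -> Int
  unify e ~ h
  unify h ~ Int
s : j
\s._ : j -> j
\r._ : i -> j -> j
  unify g -> Int -> Int ~ i -> j -> j
  unify g ~ i
  unify Int -> Int ~ j -> j
  unify Int ~ j
  unify Int ~ Int
t : k
let a : k
  unify Int ~ Int
t : k
  unify k ~ Int
  unify Int ~ Int
  unify Int ~ Int
let b : Bool
  unify Int ~ Int
  unify Int ~ Int
\t._ : Int -> Bool
  unify i -> Int -> Int ~ (Int -> Bool) -> l
  unify i ~ Int -> Bool
  unify Int -> Int ~ l
_ _ : Int -> Int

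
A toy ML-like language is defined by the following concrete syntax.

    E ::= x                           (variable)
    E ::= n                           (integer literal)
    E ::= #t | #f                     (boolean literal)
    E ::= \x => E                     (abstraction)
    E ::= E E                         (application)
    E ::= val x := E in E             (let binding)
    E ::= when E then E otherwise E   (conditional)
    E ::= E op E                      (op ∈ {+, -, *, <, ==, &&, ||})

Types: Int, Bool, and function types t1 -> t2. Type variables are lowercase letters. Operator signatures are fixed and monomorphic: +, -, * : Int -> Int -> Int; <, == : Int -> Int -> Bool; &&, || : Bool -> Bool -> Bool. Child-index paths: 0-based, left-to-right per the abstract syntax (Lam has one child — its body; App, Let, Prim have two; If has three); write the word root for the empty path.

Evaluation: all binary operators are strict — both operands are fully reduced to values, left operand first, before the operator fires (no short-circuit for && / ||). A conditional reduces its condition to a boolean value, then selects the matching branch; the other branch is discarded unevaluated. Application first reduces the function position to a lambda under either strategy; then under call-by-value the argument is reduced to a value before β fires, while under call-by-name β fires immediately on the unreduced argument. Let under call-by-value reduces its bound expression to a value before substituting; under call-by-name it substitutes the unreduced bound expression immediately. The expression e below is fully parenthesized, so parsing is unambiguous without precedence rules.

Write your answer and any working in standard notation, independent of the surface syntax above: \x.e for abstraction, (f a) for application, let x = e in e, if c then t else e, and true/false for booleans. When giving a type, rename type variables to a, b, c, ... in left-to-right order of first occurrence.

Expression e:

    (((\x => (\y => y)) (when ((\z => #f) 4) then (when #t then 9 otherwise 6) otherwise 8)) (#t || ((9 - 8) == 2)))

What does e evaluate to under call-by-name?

Answer: true

Working:
step 0: (((\x.(\y.y)) (if ((\z.false) 4) then (if true then 9 else 6) else 8)) (true || ((9 - 8) == 2)))
step 1: [beta@0] ((\y.y) (true || ((9 - 8) == 2)))
step 2: [beta@root] (true || ((9 - 8) == 2))
step 3: [delta@1.0] (true || (1 == 2))
step 4: [delta@1] (true || false)
step 5: [delta@root] true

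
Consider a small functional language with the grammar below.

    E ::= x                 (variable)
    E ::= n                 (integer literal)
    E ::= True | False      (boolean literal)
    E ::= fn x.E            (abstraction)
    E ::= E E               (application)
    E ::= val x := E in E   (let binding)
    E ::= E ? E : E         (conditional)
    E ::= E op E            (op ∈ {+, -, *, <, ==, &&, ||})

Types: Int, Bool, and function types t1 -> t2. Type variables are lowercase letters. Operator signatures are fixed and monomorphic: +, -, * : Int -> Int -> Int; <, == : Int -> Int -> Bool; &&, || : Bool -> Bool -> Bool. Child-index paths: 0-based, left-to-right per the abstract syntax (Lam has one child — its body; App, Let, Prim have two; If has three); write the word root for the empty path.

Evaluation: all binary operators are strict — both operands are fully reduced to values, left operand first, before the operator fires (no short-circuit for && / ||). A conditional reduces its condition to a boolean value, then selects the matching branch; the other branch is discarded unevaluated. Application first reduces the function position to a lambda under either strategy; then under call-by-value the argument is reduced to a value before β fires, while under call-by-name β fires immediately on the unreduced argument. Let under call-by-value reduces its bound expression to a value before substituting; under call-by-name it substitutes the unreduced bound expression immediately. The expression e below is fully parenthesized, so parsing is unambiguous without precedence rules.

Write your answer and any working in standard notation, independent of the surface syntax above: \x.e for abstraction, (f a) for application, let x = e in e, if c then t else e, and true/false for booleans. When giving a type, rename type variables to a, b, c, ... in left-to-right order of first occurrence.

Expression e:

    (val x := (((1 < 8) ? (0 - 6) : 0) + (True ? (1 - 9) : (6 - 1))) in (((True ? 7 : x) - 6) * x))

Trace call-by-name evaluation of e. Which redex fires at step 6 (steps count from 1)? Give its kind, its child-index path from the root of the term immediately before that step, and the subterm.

Derivation:
step 0: (let x = ((if (1 < 8) then (0 - 6) else 0) + (if true then (1 - 9) else (6 - 1))) in (((if true then 7 else x) - 6) * x))
step 1: [let@root] (((if true then 7 else ((if (1 < 8) then (0 - 6) else 0) + (if true then (1 - 9) else (6 - 1)))) - 6) * ((if (1 < 8) then (0 - 6) else 0) + (if true then (1 - 9) else (6 - 1))))
step 2: [if@0.0] ((7 - 6) * ((if (1 < 8) then (0 - 6) else 0) + (if true then (1 - 9) else (6 - 1))))
step 3: [delta@0] (1 * ((if (1 < 8) then (0 - 6) else 0) + (if true then (1 - 9) else (6 - 1))))
step 4: [delta@1.0.0] (1 * ((if true then (0 - 6) else 0) + (if true then (1 - 9) else (6 - 1))))
step 5: [if@1.0] (1 * ((0 - 6) + (if true then (1 - 9) else (6 - 1))))
step 6: [delta@1.0] (1 * (-6 + (if true then (1 - 9) else (6 - 1))))

Answer: delta at 1.0 : (0 - 6)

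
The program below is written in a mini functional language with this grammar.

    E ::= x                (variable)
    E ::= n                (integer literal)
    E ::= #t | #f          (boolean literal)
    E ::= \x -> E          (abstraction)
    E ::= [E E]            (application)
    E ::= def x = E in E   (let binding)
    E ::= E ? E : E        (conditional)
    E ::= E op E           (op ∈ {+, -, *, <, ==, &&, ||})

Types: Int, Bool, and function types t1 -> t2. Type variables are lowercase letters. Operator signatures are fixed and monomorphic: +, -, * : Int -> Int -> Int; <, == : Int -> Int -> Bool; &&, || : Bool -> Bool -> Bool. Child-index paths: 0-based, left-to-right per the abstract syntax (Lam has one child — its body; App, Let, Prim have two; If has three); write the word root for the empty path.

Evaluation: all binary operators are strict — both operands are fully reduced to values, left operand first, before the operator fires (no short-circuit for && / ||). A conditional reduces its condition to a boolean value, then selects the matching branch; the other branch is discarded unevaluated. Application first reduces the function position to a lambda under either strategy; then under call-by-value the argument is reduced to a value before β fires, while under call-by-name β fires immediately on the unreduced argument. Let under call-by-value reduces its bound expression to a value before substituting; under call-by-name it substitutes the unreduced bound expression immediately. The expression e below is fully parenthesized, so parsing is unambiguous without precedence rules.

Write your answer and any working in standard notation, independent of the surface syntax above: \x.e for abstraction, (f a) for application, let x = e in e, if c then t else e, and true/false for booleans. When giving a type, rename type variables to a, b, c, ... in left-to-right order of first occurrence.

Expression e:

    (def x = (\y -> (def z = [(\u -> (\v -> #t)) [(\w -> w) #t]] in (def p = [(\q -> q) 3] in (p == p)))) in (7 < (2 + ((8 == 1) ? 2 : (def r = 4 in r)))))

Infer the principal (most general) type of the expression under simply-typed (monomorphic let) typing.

Answer: Bool

Derivation:
\v._ : c -> Bool
\u._ : b -> c -> Bool
w : d
\w._ : d -> d
  unify d -> d ~ Bool -> e
  unify d ~ Bool
  unify Bool ~ e
_ _ : Bool
  unify b -> c -> Bool ~ Bool -> f
  unify b ~ Bool
  unify c -> Bool ~ f
_ _ : c -> Bool
let z : c -> Bool
q : g
\q._ : g -> g
  unify g -> g ~ Int -> h
  unify g ~ Int
  unify Int ~ h
_ _ : Int
let p : Int
p : Int
  unify Int ~ Int
p : Int
  unify Int ~ Int
\y._ : a -> Bool
let x : a -> Bool
  unify Int ~ Int
  unify Int ~ Int
  unify Int ~ Int
  unify Int ~ Int
  unify Bool ~ Bool
let r : Int
r : Int
  unify Int ~ Int
  unify Int ~ Int
  unify Int ~ Int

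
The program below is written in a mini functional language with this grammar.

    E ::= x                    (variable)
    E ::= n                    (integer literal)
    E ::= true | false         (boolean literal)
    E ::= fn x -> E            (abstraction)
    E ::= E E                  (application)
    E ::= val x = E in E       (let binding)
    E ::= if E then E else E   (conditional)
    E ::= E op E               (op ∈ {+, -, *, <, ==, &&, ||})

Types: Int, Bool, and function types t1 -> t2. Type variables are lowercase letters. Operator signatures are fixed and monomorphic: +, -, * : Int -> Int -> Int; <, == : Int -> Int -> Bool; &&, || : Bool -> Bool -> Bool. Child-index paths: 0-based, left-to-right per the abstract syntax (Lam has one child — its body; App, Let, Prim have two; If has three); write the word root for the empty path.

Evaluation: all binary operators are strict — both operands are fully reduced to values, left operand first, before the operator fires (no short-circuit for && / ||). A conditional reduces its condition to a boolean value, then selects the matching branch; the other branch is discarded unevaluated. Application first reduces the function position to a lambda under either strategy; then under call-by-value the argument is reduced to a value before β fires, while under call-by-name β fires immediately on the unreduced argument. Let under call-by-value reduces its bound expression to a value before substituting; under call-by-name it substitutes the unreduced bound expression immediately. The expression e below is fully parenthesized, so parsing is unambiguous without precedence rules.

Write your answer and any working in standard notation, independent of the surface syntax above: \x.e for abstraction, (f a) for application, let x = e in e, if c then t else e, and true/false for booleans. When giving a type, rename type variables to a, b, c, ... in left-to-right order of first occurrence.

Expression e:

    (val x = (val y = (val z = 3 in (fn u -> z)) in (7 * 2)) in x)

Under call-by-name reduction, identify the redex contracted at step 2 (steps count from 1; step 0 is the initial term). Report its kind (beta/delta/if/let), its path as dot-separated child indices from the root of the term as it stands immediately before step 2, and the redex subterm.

Answer: let at root : (let y = (let z = 3 in (\u.z)) in (7 * 2))

Trace:
step 0: (let x = (let y = (let z = 3 in (\u.z)) in (7 * 2)) in x)
step 1: [let@root] (let y = (let z = 3 in (\u.z)) in (7 * 2))
step 2: [let@root] (7 * 2)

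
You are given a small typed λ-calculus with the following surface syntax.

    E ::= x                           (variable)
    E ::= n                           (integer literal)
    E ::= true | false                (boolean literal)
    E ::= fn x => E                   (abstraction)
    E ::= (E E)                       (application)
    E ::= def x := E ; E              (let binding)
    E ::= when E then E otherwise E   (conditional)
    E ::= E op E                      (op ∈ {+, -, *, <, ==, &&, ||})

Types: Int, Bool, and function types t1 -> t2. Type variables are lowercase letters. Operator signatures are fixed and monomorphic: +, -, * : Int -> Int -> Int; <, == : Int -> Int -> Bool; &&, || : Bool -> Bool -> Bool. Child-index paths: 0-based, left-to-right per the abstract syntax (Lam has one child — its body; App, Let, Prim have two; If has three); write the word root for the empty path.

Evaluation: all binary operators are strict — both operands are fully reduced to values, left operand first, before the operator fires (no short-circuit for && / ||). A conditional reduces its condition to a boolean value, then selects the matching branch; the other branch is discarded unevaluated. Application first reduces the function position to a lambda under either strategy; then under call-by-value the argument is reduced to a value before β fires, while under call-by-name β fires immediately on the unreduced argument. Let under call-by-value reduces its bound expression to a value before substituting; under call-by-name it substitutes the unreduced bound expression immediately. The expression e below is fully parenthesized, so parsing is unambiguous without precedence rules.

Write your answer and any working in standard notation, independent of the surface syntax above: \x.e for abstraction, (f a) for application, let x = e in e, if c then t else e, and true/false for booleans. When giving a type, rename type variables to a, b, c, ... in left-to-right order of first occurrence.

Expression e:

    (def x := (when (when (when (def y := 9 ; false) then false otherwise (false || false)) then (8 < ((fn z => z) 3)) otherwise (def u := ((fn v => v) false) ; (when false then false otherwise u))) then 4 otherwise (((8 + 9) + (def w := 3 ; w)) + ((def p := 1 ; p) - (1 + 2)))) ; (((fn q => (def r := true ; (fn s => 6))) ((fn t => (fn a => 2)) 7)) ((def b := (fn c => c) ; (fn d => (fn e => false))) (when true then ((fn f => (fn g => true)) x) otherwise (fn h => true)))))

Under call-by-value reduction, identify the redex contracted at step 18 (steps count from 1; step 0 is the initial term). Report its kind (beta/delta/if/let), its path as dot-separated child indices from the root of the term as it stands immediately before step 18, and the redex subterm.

Derivation:
step 0: (let x = (if (if (if (let y = 9 in false) then false else (false || false)) then (8 < ((\z.z) 3)) else (let u = ((\v.v) false) in (if false then false else u))) then 4 else (((8 + 9) + (let w = 3 in w)) + ((let p = 1 in p) - (1 + 2)))) in (((\q.(let r = true in (\s.6))) ((\t.(\a.2)) 7)) ((let b = (\c.c) in (\d.(\e.false))) (if true then ((\f.(\g.true)) x) else (\h.true)))))
step 1: [let@0.0.0.0] (let x = (if (if (if false then false else (false || false)) then (8 < ((\z.z) 3)) else (let u = ((\v.v) false) in (if false then false else u))) then 4 else (((8 + 9) + (let w = 3 in w)) + ((let p = 1 in p) - (1 + 2)))) in (((\q.(let r = true in (\s.6))) ((\t.(\a.2)) 7)) ((let b = (\c.c) in (\d.(\e.false))) (if true then ((\f.(\g.true)) x) else (\h.true)))))
step 2: [if@0.0.0] (let x = (if (if (false || false) then (8 < ((\z.z) 3)) else (let u = ((\v.v) false) in (if false then false else u))) then 4 else (((8 + 9) + (let w = 3 in w)) + ((let p = 1 in p) - (1 + 2)))) in (((\q.(let r = true in (\s.6))) ((\t.(\a.2)) 7)) ((let b = (\c.c) in (\d.(\e.false))) (if true then ((\f.(\g.true)) x) else (\h.true)))))
step 3: [delta@0.0.0] (let x = (if (if false then (8 < ((\z.z) 3)) else (let u = ((\v.v) false) in (if false then false else u))) then 4 else (((8 + 9) + (let w = 3 in w)) + ((let p = 1 in p) - (1 + 2)))) in (((\q.(let r = true in (\s.6))) ((\t.(\a.2)) 7)) ((let b = (\c.c) in (\d.(\e.false))) (if true then ((\f.(\g.true)) x) else (\h.true)))))
step 4: [if@0.0] (let x = (if (let u = ((\v.v) false) in (if false then false else u)) then 4 else (((8 + 9) + (let w = 3 in w)) + ((let p = 1 in p) - (1 + 2)))) in (((\q.(let r = true in (\s.6))) ((\t.(\a.2)) 7)) ((let b = (\c.c) in (\d.(\e.false))) (if true then ((\f.(\g.true)) x) else (\h.true)))))
step 5: [beta@0.0.0] (let x = (if (let u = false in (if false then false else u)) then 4 else (((8 + 9) + (let w = 3 in w)) + ((let p = 1 in p) - (1 + 2)))) in (((\q.(let r = true in (\s.6))) ((\t.(\a.2)) 7)) ((let b = (\c.c) in (\d.(\e.false))) (if true then ((\f.(\g.true)) x) else (\h.true)))))
step 6: [let@0.0] (let x = (if (if false then false else false) then 4 else (((8 + 9) + (let w = 3 in w)) + ((let p = 1 in p) - (1 + 2)))) in (((\q.(let r = true in (\s.6))) ((\t.(\a.2)) 7)) ((let b = (\c.c) in (\d.(\e.false))) (if true then ((\f.(\g.true)) x) else (\h.true)))))
step 7: [if@0.0] (let x = (if false then 4 else (((8 + 9) + (let w = 3 in w)) + ((let p = 1 in p) - (1 + 2)))) in (((\q.(let r = true in (\s.6))) ((\t.(\a.2)) 7)) ((let b = (\c.c) in (\d.(\e.false))) (if true then ((\f.(\g.true)) x) else (\h.true)))))
step 8: [if@0] (let x = (((8 + 9) + (let w = 3 in w)) + ((let p = 1 in p) - (1 + 2))) in (((\q.(let r = true in (\s.6))) ((\t.(\a.2)) 7)) ((let b = (\c.c) in (\d.(\e.false))) (if true then ((\f.(\g.true)) x) else (\h.true)))))
step 9: [delta@0.0.0] (let x = ((17 + (let w = 3 in w)) + ((let p = 1 in p) - (1 + 2))) in (((\q.(let r = true in (\s.6))) ((\t.(\a.2)) 7)) ((let b = (\c.c) in (\d.(\e.false))) (if true then ((\f.(\g.true)) x) else (\h.true)))))
step 10: [let@0.0.1] (let x = ((17 + 3) + ((let p = 1 in p) - (1 + 2))) in (((\q.(let r = true in (\s.6))) ((\t.(\a.2)) 7)) ((let b = (\c.c) in (\d.(\e.false))) (if true then ((\f.(\g.true)) x) else (\h.true)))))
step 11: [delta@0.0] (let x = (20 + ((let p = 1 in p) - (1 + 2))) in (((\q.(let r = true in (\s.6))) ((\t.(\a.2)) 7)) ((let b = (\c.c) in (\d.(\e.false))) (if true then ((\f.(\g.true)) x) else (\h.true)))))
step 12: [let@0.1.0] (let x = (20 + (1 - (1 + 2))) in (((\q.(let r = true in (\s.6))) ((\t.(\a.2)) 7)) ((let b = (\c.c) in (\d.(\e.false))) (if true then ((\f.(\g.true)) x) else (\h.true)))))
step 13: [delta@0.1.1] (let x = (20 + (1 - 3)) in (((\q.(let r = true in (\s.6))) ((\t.(\a.2)) 7)) ((let b = (\c.c) in (\d.(\e.false))) (if true then ((\f.(\g.true)) x) else (\h.true)))))
step 14: [delta@0.1] (let x = (20 + -2) in (((\q.(let r = true in (\s.6))) ((\t.(\a.2)) 7)) ((let b = (\c.c) in (\d.(\e.false))) (if true then ((\f.(\g.true)) x) else (\h.true)))))
step 15: [delta@0] (let x = 18 in (((\q.(let r = true in (\s.6))) ((\t.(\a.2)) 7)) ((let b = (\c.c) in (\d.(\e.false))) (if true then ((\f.(\g.true)) x) else (\h.true)))))
step 16: [let@root] (((\q.(let r = true in (\s.6))) ((\t.(\a.2)) 7)) ((let b = (\c.c) in (\d.(\e.false))) (if true then ((\f.(\g.true)) 18) else (\h.true))))
step 17: [beta@0.1] (((\q.(let r = true in (\s.6))) (\a.2)) ((let b = (\c.c) in (\d.(\e.false))) (if true then ((\f.(\g.true)) 18) else (\h.true))))
step 18: [beta@0] ((let r = true in (\s.6)) ((let b = (\c.c) in (\d.(\e.false))) (if true then ((\f.(\g.true)) 18) else (\h.true))))

Answer: beta at 0 : ((\q.(let r = true in (\s.6))) (\a.2))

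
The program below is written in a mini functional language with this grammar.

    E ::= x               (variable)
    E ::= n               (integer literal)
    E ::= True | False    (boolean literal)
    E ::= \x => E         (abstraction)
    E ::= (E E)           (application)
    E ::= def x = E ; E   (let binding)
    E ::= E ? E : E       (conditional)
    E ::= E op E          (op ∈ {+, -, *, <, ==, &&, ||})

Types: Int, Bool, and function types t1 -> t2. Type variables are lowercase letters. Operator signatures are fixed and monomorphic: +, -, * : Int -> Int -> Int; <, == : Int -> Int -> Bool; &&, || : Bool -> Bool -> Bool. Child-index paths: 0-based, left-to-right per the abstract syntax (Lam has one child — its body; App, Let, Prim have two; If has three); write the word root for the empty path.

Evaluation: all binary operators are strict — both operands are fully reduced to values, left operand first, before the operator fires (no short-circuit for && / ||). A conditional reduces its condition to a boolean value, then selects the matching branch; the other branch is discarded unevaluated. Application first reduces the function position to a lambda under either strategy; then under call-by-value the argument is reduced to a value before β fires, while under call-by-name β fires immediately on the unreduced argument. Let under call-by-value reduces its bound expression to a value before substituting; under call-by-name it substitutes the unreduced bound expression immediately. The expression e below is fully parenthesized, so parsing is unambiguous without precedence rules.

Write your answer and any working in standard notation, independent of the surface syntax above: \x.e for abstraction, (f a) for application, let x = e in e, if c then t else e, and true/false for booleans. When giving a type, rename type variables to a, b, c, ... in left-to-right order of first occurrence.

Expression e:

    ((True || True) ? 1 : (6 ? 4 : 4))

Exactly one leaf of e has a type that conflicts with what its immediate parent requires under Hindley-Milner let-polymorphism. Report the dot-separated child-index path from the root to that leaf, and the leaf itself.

Trace:
  unify Bool ~ Bool
  unify Bool ~ Bool
  unify Bool ~ Bool
  unify Int ~ Bool
  FAIL: mismatch Int ~ Bool

Answer: 2.0 : 6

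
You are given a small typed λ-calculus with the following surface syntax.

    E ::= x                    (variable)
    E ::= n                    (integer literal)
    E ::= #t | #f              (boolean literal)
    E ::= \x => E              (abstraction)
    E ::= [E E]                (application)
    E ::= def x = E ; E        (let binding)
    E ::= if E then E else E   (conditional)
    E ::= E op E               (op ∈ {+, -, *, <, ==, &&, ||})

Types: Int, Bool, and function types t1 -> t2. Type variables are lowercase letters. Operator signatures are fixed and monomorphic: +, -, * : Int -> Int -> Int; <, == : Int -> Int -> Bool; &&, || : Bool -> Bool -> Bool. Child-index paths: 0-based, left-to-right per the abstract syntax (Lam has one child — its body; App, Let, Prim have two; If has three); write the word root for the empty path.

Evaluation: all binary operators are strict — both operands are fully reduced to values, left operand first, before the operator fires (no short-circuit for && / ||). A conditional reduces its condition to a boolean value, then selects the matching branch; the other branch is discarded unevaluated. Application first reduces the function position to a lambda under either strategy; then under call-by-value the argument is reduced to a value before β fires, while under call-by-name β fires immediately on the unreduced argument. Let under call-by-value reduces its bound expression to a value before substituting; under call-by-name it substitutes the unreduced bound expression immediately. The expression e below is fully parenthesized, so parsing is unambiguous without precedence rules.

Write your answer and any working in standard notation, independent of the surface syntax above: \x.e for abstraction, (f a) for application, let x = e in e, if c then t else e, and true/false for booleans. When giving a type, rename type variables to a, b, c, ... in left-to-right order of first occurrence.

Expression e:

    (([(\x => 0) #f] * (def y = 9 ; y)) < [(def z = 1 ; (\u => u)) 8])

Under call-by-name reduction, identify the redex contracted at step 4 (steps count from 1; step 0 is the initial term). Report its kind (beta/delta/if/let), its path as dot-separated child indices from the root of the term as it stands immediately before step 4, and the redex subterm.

Answer: let at 1.0 : (let z = 1 in (\u.u))

Derivation:
step 0: ((((\x.0) false) * (let y = 9 in y)) < ((let z = 1 in (\u.u)) 8))
step 1: [beta@0.0] ((0 * (let y = 9 in y)) < ((let z = 1 in (\u.u)) 8))
step 2: [let@0.1] ((0 * 9) < ((let z = 1 in (\u.u)) 8))
step 3: [delta@0] (0 < ((let z = 1 in (\u.u)) 8))
step 4: [let@1.0] (0 < ((\u.u) 8))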